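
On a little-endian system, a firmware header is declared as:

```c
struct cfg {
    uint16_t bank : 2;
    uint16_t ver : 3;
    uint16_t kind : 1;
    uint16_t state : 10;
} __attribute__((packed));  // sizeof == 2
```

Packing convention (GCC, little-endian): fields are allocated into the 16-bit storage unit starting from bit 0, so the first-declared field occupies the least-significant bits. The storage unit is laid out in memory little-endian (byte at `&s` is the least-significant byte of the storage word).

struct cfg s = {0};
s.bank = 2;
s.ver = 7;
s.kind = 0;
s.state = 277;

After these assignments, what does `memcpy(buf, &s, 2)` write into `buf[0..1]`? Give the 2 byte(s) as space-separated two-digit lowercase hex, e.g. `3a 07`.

5e 45

[0+:2] bank=2 & 0x3 = 0x2; word=0x0002
[2+:3] ver=7 & 0x7 = 0x7; word=0x001e
[5+:1] kind=0 & 0x1 = 0x0; word=0x001e
[6+:10] state=277 & 0x3ff = 0x115; word=0x455e
word = 0x455e → little-endian bytes:
  [0]=0x5e  [1]=0x45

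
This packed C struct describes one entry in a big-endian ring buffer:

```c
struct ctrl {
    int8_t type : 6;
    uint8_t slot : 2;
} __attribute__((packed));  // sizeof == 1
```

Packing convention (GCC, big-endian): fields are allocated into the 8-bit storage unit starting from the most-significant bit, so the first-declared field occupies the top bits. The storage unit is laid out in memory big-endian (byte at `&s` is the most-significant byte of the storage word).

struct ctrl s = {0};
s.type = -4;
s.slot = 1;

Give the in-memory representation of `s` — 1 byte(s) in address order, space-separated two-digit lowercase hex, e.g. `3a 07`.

f1

type (6b) val=-4 bits=0x3c at bit 2: 0xf0
slot (2b) val=1 bits=0x1 at bit 0: 0xf1
word = 0xf1 → big-endian bytes:
  [0]=0xf1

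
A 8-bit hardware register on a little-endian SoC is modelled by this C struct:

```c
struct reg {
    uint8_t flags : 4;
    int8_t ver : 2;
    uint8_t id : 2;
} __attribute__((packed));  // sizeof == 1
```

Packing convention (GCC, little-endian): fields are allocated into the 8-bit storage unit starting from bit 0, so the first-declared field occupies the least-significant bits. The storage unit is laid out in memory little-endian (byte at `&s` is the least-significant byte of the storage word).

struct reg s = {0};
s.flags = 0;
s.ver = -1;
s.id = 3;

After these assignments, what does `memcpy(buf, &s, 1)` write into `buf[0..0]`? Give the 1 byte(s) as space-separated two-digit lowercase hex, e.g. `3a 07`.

f0

flags:4 = 0 → 0x0 << 0 → word 0x00
ver:2 = -1 → 0x3 << 4 → word 0x30
id:2 = 3 → 0x3 << 6 → word 0xf0
word = 0xf0 → little-endian bytes:
  [0]=0xf0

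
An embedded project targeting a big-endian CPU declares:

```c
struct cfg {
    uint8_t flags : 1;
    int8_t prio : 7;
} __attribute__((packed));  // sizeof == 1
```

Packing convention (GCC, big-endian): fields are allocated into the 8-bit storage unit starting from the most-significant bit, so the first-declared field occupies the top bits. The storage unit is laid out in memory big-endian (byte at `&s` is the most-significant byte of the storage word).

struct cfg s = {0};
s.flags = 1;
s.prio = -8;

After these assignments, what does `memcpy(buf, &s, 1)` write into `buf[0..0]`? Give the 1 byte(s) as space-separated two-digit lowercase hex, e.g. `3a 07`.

flags:1 = 1 → 0x1 << 7 → word 0x80
prio:7 = -8 → 0x78 << 0 → word 0xf8
word = 0xf8 → big-endian bytes:
  [0]=0xf8

f8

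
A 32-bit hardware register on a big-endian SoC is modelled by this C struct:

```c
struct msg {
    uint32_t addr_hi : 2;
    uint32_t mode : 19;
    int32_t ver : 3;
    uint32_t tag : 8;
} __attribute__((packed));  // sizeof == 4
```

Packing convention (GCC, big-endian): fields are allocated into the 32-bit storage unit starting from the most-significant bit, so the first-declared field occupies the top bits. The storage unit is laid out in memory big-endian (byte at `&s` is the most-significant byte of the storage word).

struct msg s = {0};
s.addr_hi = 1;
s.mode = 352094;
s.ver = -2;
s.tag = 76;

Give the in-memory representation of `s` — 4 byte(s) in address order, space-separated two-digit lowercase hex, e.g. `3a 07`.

6a fa f6 4c

addr_hi:2 = 1 → 0x1 << 30 → word 0x40000000
mode:19 = 352094 → 0x55f5e << 11 → word 0x6afaf000
ver:3 = -2 → 0x6 << 8 → word 0x6afaf600
tag:8 = 76 → 0x4c << 0 → word 0x6afaf64c
word = 0x6afaf64c → big-endian bytes:
  [0]=0x6a  [1]=0xfa  [2]=0xf6  [3]=0x4c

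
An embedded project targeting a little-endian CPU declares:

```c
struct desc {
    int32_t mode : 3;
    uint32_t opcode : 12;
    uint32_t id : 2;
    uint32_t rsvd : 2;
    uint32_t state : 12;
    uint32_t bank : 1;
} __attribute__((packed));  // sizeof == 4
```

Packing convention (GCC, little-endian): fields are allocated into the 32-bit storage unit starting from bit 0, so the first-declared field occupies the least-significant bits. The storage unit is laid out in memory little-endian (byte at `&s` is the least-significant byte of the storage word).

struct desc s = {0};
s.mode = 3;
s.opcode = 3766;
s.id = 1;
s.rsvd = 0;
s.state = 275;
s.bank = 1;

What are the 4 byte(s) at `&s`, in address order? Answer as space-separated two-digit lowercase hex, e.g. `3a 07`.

b3 f5 98 88

mode (3b) val=3 bits=0x3 at bit 0: 0x00000003
opcode (12b) val=3766 bits=0xeb6 at bit 3: 0x000075b3
id (2b) val=1 bits=0x1 at bit 15: 0x0000f5b3
rsvd (2b) val=0 bits=0x0 at bit 17: 0x0000f5b3
state (12b) val=275 bits=0x113 at bit 19: 0x0898f5b3
bank (1b) val=1 bits=0x1 at bit 31: 0x8898f5b3
word = 0x8898f5b3 → little-endian bytes:
  [0]=0xb3  [1]=0xf5  [2]=0x98  [3]=0x88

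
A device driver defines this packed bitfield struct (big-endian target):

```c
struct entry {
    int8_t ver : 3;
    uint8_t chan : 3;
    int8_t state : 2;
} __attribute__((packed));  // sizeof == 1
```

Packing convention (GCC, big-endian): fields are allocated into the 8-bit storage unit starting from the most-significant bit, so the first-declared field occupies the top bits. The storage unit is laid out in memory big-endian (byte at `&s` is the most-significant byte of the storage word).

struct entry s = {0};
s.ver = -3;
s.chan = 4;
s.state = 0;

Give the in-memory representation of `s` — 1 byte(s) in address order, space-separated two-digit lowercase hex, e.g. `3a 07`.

b0

[5+:3] ver=-3 & 0x7 = 0x5; word=0xa0
[2+:3] chan=4 & 0x7 = 0x4; word=0xb0
[0+:2] state=0 & 0x3 = 0x0; word=0xb0
word = 0xb0 → big-endian bytes:
  [0]=0xb0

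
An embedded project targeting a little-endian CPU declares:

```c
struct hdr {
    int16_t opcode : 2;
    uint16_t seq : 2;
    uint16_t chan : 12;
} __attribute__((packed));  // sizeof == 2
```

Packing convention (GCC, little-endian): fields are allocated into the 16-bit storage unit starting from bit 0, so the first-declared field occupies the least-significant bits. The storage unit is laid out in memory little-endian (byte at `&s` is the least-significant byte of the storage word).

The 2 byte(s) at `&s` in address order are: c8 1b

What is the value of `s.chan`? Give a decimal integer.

[0]=0xc8 [1]=0x1b (little-endian) → word 0x1bc8
opcode [0+:2] = (word>>0) & 0x3 = 0
seq [2+:2] = (word>>2) & 0x3 = 2
chan [4+:12] = (word>>4) & 0xfff = 444  ←

444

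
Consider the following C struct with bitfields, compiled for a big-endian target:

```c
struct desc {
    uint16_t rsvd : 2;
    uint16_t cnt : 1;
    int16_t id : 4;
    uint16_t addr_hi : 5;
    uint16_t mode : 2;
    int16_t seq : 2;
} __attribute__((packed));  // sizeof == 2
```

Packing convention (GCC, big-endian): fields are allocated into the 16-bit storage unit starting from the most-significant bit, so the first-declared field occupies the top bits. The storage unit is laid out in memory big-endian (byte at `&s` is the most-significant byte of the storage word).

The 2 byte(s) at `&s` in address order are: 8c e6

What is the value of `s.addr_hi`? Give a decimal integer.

14

[0]=0x8c [1]=0xe6 (big-endian) → word 0x8ce6
rsvd [14+:2] = (word>>14) & 0x3 = 2
cnt [13+:1] = (word>>13) & 0x1 = 0
id [9+:4] = (word>>9) & 0xf = 6
addr_hi [4+:5] = (word>>4) & 0x1f = 14  ←
mode [2+:2] = (word>>2) & 0x3 = 1
seq [0+:2] = (word>>0) & 0x3 = 2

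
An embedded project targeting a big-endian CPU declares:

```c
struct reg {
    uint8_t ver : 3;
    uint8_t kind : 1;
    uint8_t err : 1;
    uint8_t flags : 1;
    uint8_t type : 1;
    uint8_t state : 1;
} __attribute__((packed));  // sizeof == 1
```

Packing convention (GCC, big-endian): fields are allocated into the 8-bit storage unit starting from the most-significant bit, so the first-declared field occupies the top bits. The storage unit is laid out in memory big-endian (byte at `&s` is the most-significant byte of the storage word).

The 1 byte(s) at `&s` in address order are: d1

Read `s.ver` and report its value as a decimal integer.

6

[0]=0xd1 (big-endian) → word 0xd1
ver [5+:3] = (word>>5) & 0x7 = 6  ←
kind [4+:1] = (word>>4) & 0x1 = 1
err [3+:1] = (word>>3) & 0x1 = 0
flags [2+:1] = (word>>2) & 0x1 = 0
type [1+:1] = (word>>1) & 0x1 = 0
state [0+:1] = (word>>0) & 0x1 = 1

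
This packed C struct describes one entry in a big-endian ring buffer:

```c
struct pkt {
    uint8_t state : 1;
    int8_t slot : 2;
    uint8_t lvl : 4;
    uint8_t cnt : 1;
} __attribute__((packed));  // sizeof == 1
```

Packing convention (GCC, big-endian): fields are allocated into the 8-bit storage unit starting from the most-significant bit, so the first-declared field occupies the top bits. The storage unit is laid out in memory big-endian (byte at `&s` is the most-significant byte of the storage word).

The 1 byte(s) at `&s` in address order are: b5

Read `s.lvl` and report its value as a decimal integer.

10

[0]=0xb5 (big-endian) → word 0xb5
state:1 @ bit 7 → (0xb5>>7)&0x1 = 0x1
slot:2 @ bit 5 → (0xb5>>5)&0x3 = 0x1
lvl:4 @ bit 1 → (0xb5>>1)&0xf = 0xa  ←
cnt:1 @ bit 0 → (0xb5>>0)&0x1 = 0x1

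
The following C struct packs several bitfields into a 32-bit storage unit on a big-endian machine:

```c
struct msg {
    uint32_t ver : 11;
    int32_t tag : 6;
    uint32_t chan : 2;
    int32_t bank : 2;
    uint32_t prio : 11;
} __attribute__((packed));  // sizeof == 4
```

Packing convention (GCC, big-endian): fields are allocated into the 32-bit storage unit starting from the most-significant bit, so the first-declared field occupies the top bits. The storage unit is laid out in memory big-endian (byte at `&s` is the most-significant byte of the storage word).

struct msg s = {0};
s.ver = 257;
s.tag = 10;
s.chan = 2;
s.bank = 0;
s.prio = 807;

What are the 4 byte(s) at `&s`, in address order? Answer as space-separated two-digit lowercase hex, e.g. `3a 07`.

[21+:11] ver=257 & 0x7ff = 0x101; word=0x20200000
[15+:6] tag=10 & 0x3f = 0xa; word=0x20250000
[13+:2] chan=2 & 0x3 = 0x2; word=0x20254000
[11+:2] bank=0 & 0x3 = 0x0; word=0x20254000
[0+:11] prio=807 & 0x7ff = 0x327; word=0x20254327
word = 0x20254327 → big-endian bytes:
  [0]=0x20  [1]=0x25  [2]=0x43  [3]=0x27

20 25 43 27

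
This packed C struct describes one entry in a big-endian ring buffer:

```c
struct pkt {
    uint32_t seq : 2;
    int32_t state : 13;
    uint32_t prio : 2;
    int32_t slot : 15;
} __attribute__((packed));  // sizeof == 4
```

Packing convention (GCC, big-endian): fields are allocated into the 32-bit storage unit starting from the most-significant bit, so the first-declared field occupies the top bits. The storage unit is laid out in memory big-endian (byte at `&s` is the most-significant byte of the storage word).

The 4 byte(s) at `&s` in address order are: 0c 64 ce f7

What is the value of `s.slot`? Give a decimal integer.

-12553

[0]=0x0c [1]=0x64 [2]=0xce [3]=0xf7 (big-endian) → word 0x0c64cef7
seq [30+:2] = (word>>30) & 0x3 = 0
state [17+:13] = (word>>17) & 0x1fff = 1586
prio [15+:2] = (word>>15) & 0x3 = 1
slot [0+:15] = (word>>0) & 0x7fff = 20215  ←
slot signed 15b, MSB=1: 20215 - 32768 = -12553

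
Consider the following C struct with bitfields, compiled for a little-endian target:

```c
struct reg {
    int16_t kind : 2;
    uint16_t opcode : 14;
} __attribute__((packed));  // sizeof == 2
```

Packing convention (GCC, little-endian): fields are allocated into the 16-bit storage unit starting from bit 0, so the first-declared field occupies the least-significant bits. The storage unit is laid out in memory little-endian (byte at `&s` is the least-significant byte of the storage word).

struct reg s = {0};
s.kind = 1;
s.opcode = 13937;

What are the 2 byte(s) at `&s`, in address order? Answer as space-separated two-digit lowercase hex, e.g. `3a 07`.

kind:2 = 1 → 0x1 << 0 → word 0x0001
opcode:14 = 13937 → 0x3671 << 2 → word 0xd9c5
word = 0xd9c5 → little-endian bytes:
  [0]=0xc5  [1]=0xd9

c5 d9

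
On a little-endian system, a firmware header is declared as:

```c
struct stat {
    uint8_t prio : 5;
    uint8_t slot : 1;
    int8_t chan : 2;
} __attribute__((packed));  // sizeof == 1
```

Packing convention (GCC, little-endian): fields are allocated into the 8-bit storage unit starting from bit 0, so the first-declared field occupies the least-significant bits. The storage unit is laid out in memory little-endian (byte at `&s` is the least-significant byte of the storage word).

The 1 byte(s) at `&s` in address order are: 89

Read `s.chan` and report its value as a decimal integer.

-2

[0]=0x89 (little-endian) → word 0x89
prio:5 @ bit 0 → (0x89>>0)&0x1f = 0x9
slot:1 @ bit 5 → (0x89>>5)&0x1 = 0x0
chan:2 @ bit 6 → (0x89>>6)&0x3 = 0x2  ←
chan signed 2b, MSB=1: 2 - 4 = -2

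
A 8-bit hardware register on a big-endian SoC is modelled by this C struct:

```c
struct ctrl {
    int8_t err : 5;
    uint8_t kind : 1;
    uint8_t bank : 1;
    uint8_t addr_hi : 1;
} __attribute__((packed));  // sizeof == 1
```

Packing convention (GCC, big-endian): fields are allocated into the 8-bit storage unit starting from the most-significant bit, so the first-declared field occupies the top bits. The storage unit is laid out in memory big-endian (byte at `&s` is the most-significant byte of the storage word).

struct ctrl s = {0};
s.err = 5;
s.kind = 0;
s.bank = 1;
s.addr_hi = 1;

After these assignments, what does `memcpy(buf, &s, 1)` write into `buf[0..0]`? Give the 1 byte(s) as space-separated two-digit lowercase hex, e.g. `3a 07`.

2b

err (5b) val=5 bits=0x5 at bit 3: 0x28
kind (1b) val=0 bits=0x0 at bit 2: 0x28
bank (1b) val=1 bits=0x1 at bit 1: 0x2a
addr_hi (1b) val=1 bits=0x1 at bit 0: 0x2b
word = 0x2b → big-endian bytes:
  [0]=0x2b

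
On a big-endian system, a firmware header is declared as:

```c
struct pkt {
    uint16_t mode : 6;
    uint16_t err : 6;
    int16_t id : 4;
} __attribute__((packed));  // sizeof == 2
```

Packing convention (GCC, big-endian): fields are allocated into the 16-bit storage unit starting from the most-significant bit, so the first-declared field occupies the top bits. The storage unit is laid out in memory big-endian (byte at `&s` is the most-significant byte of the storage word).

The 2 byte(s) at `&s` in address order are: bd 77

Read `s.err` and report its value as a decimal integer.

23

[0]=0xbd [1]=0x77 (big-endian) → word 0xbd77
mode:6 @ bit 10 → (0xbd77>>10)&0x3f = 0x2f
err:6 @ bit 4 → (0xbd77>>4)&0x3f = 0x17  ←
id:4 @ bit 0 → (0xbd77>>0)&0xf = 0x7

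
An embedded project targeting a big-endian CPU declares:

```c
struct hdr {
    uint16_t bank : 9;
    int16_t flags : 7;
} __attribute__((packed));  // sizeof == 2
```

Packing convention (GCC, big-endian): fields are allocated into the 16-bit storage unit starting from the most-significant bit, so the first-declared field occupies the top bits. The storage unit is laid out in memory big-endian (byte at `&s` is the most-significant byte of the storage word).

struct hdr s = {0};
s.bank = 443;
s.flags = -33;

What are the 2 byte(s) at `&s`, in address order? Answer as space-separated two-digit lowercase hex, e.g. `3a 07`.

dd df

bank (9b) val=443 bits=0x1bb at bit 7: 0xdd80
flags (7b) val=-33 bits=0x5f at bit 0: 0xdddf
word = 0xdddf → big-endian bytes:
  [0]=0xdd  [1]=0xdf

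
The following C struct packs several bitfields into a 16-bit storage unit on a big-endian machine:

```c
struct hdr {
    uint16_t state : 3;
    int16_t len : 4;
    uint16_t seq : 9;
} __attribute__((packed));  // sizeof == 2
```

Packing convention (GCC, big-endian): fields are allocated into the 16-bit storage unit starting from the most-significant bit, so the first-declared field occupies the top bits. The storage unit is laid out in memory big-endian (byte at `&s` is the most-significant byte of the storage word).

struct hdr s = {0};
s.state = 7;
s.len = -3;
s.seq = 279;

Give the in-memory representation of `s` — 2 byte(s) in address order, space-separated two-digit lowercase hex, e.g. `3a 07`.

fb 17

state (3b) val=7 bits=0x7 at bit 13: 0xe000
len (4b) val=-3 bits=0xd at bit 9: 0xfa00
seq (9b) val=279 bits=0x117 at bit 0: 0xfb17
word = 0xfb17 → big-endian bytes:
  [0]=0xfb  [1]=0x17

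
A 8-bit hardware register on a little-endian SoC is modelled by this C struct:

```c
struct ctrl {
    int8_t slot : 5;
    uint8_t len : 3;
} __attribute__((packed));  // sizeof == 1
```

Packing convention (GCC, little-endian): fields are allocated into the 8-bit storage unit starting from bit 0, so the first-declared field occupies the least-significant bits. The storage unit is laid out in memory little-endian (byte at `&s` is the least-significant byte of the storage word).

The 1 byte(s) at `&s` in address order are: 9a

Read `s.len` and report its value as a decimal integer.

[0]=0x9a (little-endian) → word 0x9a
slot:5 @ bit 0 → (0x9a>>0)&0x1f = 0x1a
len:3 @ bit 5 → (0x9a>>5)&0x7 = 0x4  ←

4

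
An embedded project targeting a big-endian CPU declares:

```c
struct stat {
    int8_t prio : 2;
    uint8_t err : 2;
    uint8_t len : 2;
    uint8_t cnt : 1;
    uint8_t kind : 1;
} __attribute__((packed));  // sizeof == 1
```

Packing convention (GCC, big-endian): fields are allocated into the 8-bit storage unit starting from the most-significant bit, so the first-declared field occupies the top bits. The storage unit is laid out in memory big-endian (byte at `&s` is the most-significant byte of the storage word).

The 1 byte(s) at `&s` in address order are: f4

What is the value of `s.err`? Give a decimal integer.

[0]=0xf4 (big-endian) → word 0xf4
prio:2 @ bit 6 → (0xf4>>6)&0x3 = 0x3
err:2 @ bit 4 → (0xf4>>4)&0x3 = 0x3  ←
len:2 @ bit 2 → (0xf4>>2)&0x3 = 0x1
cnt:1 @ bit 1 → (0xf4>>1)&0x1 = 0x0
kind:1 @ bit 0 → (0xf4>>0)&0x1 = 0x0

3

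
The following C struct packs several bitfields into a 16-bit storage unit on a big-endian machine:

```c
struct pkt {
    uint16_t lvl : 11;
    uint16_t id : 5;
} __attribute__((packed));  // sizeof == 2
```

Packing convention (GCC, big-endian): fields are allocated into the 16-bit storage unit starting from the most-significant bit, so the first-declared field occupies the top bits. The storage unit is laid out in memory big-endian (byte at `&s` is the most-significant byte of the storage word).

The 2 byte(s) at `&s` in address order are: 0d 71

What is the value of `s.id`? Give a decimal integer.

[0]=0x0d [1]=0x71 (big-endian) → word 0x0d71
lvl [5+:11] = (word>>5) & 0x7ff = 107
id [0+:5] = (word>>0) & 0x1f = 17  ←

17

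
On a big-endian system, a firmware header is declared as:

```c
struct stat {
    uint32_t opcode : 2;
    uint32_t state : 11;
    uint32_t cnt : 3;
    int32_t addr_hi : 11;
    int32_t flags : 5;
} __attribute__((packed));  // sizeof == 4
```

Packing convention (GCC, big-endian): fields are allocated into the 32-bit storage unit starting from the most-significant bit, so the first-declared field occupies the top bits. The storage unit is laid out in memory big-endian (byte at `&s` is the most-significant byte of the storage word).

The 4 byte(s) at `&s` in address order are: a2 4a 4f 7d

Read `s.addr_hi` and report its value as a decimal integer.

635

[0]=0xa2 [1]=0x4a [2]=0x4f [3]=0x7d (big-endian) → word 0xa24a4f7d
opcode [30+:2] = (word>>30) & 0x3 = 2
state [19+:11] = (word>>19) & 0x7ff = 1097
cnt [16+:3] = (word>>16) & 0x7 = 2
addr_hi [5+:11] = (word>>5) & 0x7ff = 635  ←
flags [0+:5] = (word>>0) & 0x1f = 29
addr_hi signed 11b, MSB=0: value = 635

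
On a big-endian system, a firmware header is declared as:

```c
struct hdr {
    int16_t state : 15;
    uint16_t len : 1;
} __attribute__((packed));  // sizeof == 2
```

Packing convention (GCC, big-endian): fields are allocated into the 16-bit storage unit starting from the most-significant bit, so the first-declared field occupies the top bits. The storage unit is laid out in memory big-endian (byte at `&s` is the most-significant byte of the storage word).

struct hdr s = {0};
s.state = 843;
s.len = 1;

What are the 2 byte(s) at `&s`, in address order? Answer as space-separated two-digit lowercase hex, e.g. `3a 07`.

06 97

state:15 = 843 → 0x34b << 1 → word 0x0696
len:1 = 1 → 0x1 << 0 → word 0x0697
word = 0x0697 → big-endian bytes:
  [0]=0x06  [1]=0x97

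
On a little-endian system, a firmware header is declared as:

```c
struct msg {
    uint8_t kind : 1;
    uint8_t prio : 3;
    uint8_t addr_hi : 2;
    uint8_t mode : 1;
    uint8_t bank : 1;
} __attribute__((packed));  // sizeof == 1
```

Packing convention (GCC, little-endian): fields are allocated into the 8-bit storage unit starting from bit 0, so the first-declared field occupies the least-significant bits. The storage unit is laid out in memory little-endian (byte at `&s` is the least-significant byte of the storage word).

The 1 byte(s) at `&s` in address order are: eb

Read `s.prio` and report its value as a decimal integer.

5

[0]=0xeb (little-endian) → word 0xeb
kind [0+:1] = (word>>0) & 0x1 = 1
prio [1+:3] = (word>>1) & 0x7 = 5  ←
addr_hi [4+:2] = (word>>4) & 0x3 = 2
mode [6+:1] = (word>>6) & 0x1 = 1
bank [7+:1] = (word>>7) & 0x1 = 1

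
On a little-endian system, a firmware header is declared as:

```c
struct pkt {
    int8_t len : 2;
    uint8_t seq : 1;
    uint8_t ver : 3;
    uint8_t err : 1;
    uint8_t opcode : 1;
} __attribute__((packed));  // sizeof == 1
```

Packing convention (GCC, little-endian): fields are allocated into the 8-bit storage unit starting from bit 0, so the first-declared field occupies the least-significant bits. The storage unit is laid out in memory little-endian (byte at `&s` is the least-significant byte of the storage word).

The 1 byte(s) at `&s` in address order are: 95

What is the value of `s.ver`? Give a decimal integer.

2

[0]=0x95 (little-endian) → word 0x95
len [0+:2] = (word>>0) & 0x3 = 1
seq [2+:1] = (word>>2) & 0x1 = 1
ver [3+:3] = (word>>3) & 0x7 = 2  ←
err [6+:1] = (word>>6) & 0x1 = 0
opcode [7+:1] = (word>>7) & 0x1 = 1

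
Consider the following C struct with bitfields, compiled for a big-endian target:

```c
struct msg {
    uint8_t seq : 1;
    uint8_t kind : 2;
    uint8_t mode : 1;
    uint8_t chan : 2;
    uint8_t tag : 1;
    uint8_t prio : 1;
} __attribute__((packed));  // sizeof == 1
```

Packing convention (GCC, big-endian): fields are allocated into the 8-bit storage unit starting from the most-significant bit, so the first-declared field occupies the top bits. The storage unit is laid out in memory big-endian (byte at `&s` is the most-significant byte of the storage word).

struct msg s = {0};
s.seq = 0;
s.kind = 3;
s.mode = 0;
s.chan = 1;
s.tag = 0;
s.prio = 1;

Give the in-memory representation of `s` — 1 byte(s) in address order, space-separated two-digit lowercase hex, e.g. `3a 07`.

65

seq:1 = 0 → 0x0 << 7 → word 0x00
kind:2 = 3 → 0x3 << 5 → word 0x60
mode:1 = 0 → 0x0 << 4 → word 0x60
chan:2 = 1 → 0x1 << 2 → word 0x64
tag:1 = 0 → 0x0 << 1 → word 0x64
prio:1 = 1 → 0x1 << 0 → word 0x65
word = 0x65 → big-endian bytes:
  [0]=0x65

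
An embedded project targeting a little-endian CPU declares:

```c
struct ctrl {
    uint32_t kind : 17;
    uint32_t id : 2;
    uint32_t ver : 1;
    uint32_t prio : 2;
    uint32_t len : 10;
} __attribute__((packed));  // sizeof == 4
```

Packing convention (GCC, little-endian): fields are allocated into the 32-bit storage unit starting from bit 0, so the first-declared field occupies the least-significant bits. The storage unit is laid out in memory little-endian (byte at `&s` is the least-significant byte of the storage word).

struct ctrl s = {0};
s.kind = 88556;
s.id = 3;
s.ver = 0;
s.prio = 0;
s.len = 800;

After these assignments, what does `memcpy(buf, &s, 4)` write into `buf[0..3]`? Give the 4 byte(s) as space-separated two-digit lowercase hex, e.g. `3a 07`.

ec 59 07 c8

kind:17 = 88556 → 0x159ec << 0 → word 0x000159ec
id:2 = 3 → 0x3 << 17 → word 0x000759ec
ver:1 = 0 → 0x0 << 19 → word 0x000759ec
prio:2 = 0 → 0x0 << 20 → word 0x000759ec
len:10 = 800 → 0x320 << 22 → word 0xc80759ec
word = 0xc80759ec → little-endian bytes:
  [0]=0xec  [1]=0x59  [2]=0x07  [3]=0xc8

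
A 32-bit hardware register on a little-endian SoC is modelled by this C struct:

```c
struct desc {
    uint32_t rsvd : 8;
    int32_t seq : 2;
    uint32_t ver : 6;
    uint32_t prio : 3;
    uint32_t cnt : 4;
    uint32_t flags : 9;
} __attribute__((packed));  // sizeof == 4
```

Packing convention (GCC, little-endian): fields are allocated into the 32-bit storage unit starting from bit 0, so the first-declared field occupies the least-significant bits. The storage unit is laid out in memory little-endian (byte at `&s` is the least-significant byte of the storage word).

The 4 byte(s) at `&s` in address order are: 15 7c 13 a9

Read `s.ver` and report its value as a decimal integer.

31

[0]=0x15 [1]=0x7c [2]=0x13 [3]=0xa9 (little-endian) → word 0xa9137c15
rsvd:8 @ bit 0 → (0xa9137c15>>0)&0xff = 0x15
seq:2 @ bit 8 → (0xa9137c15>>8)&0x3 = 0x0
ver:6 @ bit 10 → (0xa9137c15>>10)&0x3f = 0x1f  ←
prio:3 @ bit 16 → (0xa9137c15>>16)&0x7 = 0x3
cnt:4 @ bit 19 → (0xa9137c15>>19)&0xf = 0x2
flags:9 @ bit 23 → (0xa9137c15>>23)&0x1ff = 0x152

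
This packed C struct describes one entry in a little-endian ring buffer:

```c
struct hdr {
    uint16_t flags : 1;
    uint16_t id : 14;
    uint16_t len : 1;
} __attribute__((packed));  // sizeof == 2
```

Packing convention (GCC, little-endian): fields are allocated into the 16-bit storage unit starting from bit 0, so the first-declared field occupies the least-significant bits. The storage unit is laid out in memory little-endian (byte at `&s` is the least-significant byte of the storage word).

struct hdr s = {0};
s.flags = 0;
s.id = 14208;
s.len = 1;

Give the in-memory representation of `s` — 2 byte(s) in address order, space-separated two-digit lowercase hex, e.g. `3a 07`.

00 ef

flags:1 = 0 → 0x0 << 0 → word 0x0000
id:14 = 14208 → 0x3780 << 1 → word 0x6f00
len:1 = 1 → 0x1 << 15 → word 0xef00
word = 0xef00 → little-endian bytes:
  [0]=0x00  [1]=0xef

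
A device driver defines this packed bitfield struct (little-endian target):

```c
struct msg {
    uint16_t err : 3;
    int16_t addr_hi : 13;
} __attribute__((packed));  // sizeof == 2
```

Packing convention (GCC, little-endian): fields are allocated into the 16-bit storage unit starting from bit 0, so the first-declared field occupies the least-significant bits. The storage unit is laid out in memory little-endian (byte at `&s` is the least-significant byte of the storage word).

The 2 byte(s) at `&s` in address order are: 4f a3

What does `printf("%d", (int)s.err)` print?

7

[0]=0x4f [1]=0xa3 (little-endian) → word 0xa34f
err:3 @ bit 0 → (0xa34f>>0)&0x7 = 0x7  ←
addr_hi:13 @ bit 3 → (0xa34f>>3)&0x1fff = 0x1469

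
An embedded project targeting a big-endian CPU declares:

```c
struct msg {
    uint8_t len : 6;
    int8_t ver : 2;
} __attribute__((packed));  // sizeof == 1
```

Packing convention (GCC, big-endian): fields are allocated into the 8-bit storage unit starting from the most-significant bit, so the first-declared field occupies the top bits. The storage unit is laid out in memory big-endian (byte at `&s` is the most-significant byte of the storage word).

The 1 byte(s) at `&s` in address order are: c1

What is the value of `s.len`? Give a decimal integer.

[0]=0xc1 (big-endian) → word 0xc1
len [2+:6] = (word>>2) & 0x3f = 48  ←
ver [0+:2] = (word>>0) & 0x3 = 1

48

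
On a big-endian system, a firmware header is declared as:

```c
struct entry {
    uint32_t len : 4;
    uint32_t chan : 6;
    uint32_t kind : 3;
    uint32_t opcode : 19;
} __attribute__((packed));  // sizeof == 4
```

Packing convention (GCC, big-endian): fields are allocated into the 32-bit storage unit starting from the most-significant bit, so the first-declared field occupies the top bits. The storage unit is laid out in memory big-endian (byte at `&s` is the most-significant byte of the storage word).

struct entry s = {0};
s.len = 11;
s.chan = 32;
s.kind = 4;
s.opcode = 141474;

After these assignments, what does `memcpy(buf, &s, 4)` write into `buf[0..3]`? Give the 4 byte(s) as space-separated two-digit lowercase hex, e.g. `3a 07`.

len:4 = 11 → 0xb << 28 → word 0xb0000000
chan:6 = 32 → 0x20 << 22 → word 0xb8000000
kind:3 = 4 → 0x4 << 19 → word 0xb8200000
opcode:19 = 141474 → 0x228a2 << 0 → word 0xb82228a2
word = 0xb82228a2 → big-endian bytes:
  [0]=0xb8  [1]=0x22  [2]=0x28  [3]=0xa2

b8 22 28 a2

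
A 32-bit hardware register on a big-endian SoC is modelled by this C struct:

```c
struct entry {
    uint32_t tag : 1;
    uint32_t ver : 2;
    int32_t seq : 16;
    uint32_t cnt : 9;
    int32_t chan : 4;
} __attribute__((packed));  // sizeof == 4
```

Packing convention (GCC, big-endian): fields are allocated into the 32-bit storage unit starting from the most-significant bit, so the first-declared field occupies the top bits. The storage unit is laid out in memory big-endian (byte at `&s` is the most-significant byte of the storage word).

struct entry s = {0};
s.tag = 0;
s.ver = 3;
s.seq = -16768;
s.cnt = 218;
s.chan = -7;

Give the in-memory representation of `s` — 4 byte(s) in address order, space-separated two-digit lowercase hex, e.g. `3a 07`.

77 d0 0d a9

tag (1b) val=0 bits=0x0 at bit 31: 0x00000000
ver (2b) val=3 bits=0x3 at bit 29: 0x60000000
seq (16b) val=-16768 bits=0xbe80 at bit 13: 0x77d00000
cnt (9b) val=218 bits=0xda at bit 4: 0x77d00da0
chan (4b) val=-7 bits=0x9 at bit 0: 0x77d00da9
word = 0x77d00da9 → big-endian bytes:
  [0]=0x77  [1]=0xd0  [2]=0x0d  [3]=0xa9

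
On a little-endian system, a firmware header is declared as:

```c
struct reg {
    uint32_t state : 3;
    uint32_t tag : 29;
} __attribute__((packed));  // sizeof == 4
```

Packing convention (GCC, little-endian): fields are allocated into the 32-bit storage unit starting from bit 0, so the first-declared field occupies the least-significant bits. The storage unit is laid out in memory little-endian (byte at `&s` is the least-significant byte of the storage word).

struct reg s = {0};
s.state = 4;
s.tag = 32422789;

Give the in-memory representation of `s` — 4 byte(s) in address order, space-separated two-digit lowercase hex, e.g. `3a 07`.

[0+:3] state=4 & 0x7 = 0x4; word=0x00000004
[3+:29] tag=32422789 & 0x1fffffff = 0x1eebb85; word=0x0f75dc2c
word = 0x0f75dc2c → little-endian bytes:
  [0]=0x2c  [1]=0xdc  [2]=0x75  [3]=0x0f

2c dc 75 0f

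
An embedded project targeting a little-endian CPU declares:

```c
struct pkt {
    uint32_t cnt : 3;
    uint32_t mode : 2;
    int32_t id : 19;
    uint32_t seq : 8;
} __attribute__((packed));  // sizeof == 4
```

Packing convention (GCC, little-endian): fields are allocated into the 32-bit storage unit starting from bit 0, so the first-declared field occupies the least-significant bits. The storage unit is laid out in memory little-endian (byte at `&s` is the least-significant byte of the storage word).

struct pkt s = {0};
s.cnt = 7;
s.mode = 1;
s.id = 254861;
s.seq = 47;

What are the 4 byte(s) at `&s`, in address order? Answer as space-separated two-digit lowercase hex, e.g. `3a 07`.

cnt:3 = 7 → 0x7 << 0 → word 0x00000007
mode:2 = 1 → 0x1 << 3 → word 0x0000000f
id:19 = 254861 → 0x3e38d << 5 → word 0x007c71af
seq:8 = 47 → 0x2f << 24 → word 0x2f7c71af
word = 0x2f7c71af → little-endian bytes:
  [0]=0xaf  [1]=0x71  [2]=0x7c  [3]=0x2f

af 71 7c 2f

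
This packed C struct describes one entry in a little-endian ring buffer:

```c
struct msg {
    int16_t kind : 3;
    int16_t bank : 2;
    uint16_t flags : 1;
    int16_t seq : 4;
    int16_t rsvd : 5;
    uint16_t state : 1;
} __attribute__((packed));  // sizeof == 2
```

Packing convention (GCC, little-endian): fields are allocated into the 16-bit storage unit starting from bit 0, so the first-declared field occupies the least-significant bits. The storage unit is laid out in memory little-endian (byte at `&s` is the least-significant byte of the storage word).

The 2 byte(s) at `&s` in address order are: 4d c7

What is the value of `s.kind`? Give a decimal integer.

-3

[0]=0x4d [1]=0xc7 (little-endian) → word 0xc74d
kind:3 @ bit 0 → (0xc74d>>0)&0x7 = 0x5  ←
bank:2 @ bit 3 → (0xc74d>>3)&0x3 = 0x1
flags:1 @ bit 5 → (0xc74d>>5)&0x1 = 0x0
seq:4 @ bit 6 → (0xc74d>>6)&0xf = 0xd
rsvd:5 @ bit 10 → (0xc74d>>10)&0x1f = 0x11
state:1 @ bit 15 → (0xc74d>>15)&0x1 = 0x1
kind signed 3b, MSB=1: 5 - 8 = -3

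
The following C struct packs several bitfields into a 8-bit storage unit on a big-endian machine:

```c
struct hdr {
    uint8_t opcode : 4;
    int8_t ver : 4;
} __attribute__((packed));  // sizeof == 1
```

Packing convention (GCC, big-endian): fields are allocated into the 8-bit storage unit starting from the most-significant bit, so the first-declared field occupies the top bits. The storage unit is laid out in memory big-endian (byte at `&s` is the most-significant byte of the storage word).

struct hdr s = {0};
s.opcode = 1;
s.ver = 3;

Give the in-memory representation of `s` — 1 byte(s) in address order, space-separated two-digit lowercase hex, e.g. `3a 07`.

opcode:4 = 1 → 0x1 << 4 → word 0x10
ver:4 = 3 → 0x3 << 0 → word 0x13
word = 0x13 → big-endian bytes:
  [0]=0x13

13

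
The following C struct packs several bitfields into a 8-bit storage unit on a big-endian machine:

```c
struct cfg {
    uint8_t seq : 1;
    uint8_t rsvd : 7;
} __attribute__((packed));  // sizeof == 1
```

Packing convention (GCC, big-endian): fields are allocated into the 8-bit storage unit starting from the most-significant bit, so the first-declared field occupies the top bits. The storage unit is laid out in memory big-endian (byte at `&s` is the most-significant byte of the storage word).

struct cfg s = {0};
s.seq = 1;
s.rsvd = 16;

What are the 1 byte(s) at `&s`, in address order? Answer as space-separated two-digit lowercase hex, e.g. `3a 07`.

[7+:1] seq=1 & 0x1 = 0x1; word=0x80
[0+:7] rsvd=16 & 0x7f = 0x10; word=0x90
word = 0x90 → big-endian bytes:
  [0]=0x90

90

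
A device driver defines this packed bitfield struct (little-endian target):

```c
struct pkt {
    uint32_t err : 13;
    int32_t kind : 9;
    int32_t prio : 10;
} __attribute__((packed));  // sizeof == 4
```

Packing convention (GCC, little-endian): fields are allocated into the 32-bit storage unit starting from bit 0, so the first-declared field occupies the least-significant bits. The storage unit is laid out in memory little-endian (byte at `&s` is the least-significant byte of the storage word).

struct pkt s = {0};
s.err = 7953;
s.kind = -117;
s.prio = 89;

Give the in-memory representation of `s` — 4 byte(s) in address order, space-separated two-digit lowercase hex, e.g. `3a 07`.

err (13b) val=7953 bits=0x1f11 at bit 0: 0x00001f11
kind (9b) val=-117 bits=0x18b at bit 13: 0x00317f11
prio (10b) val=89 bits=0x59 at bit 22: 0x16717f11
word = 0x16717f11 → little-endian bytes:
  [0]=0x11  [1]=0x7f  [2]=0x71  [3]=0x16

11 7f 71 16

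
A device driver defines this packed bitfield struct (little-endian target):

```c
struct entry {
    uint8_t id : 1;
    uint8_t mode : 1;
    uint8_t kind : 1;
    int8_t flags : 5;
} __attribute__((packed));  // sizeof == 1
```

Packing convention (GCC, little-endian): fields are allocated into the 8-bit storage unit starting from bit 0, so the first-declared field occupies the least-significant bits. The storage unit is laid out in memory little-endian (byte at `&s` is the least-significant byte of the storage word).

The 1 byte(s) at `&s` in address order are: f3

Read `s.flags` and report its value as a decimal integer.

-2

[0]=0xf3 (little-endian) → word 0xf3
id:1 @ bit 0 → (0xf3>>0)&0x1 = 0x1
mode:1 @ bit 1 → (0xf3>>1)&0x1 = 0x1
kind:1 @ bit 2 → (0xf3>>2)&0x1 = 0x0
flags:5 @ bit 3 → (0xf3>>3)&0x1f = 0x1e  ←
flags signed 5b, MSB=1: 30 - 32 = -2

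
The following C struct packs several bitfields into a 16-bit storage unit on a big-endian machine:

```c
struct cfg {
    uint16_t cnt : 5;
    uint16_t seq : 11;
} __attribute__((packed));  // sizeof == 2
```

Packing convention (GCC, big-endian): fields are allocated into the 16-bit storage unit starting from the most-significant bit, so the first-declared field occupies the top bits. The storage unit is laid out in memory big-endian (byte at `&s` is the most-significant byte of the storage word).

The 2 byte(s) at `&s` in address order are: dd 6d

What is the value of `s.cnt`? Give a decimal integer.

[0]=0xdd [1]=0x6d (big-endian) → word 0xdd6d
cnt [11+:5] = (word>>11) & 0x1f = 27  ←
seq [0+:11] = (word>>0) & 0x7ff = 1389

27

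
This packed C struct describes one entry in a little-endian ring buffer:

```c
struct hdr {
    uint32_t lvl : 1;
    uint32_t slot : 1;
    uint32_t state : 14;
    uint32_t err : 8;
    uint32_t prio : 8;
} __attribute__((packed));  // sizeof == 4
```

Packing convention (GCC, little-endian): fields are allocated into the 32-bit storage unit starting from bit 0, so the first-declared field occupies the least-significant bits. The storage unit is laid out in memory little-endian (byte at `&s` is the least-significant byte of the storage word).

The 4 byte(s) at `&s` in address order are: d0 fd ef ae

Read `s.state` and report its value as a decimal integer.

16244

[0]=0xd0 [1]=0xfd [2]=0xef [3]=0xae (little-endian) → word 0xaeeffdd0
lvl:1 @ bit 0 → (0xaeeffdd0>>0)&0x1 = 0x0
slot:1 @ bit 1 → (0xaeeffdd0>>1)&0x1 = 0x0
state:14 @ bit 2 → (0xaeeffdd0>>2)&0x3fff = 0x3f74  ←
err:8 @ bit 16 → (0xaeeffdd0>>16)&0xff = 0xef
prio:8 @ bit 24 → (0xaeeffdd0>>24)&0xff = 0xae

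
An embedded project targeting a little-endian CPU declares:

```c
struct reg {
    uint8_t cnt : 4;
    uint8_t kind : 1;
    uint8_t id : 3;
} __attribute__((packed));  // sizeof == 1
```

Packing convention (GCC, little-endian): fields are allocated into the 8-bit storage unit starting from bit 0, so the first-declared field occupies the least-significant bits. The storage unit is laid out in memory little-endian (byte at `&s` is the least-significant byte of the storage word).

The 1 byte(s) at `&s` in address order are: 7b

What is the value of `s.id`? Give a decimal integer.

[0]=0x7b (little-endian) → word 0x7b
cnt:4 @ bit 0 → (0x7b>>0)&0xf = 0xb
kind:1 @ bit 4 → (0x7b>>4)&0x1 = 0x1
id:3 @ bit 5 → (0x7b>>5)&0x7 = 0x3  ←

3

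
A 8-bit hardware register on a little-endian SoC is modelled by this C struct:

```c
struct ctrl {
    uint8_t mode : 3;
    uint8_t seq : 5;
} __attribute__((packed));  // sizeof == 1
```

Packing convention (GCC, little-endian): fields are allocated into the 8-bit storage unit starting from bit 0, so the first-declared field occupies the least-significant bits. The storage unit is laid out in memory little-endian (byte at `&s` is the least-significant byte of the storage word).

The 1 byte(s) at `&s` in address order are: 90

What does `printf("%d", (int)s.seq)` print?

18

[0]=0x90 (little-endian) → word 0x90
mode [0+:3] = (word>>0) & 0x7 = 0
seq [3+:5] = (word>>3) & 0x1f = 18  ←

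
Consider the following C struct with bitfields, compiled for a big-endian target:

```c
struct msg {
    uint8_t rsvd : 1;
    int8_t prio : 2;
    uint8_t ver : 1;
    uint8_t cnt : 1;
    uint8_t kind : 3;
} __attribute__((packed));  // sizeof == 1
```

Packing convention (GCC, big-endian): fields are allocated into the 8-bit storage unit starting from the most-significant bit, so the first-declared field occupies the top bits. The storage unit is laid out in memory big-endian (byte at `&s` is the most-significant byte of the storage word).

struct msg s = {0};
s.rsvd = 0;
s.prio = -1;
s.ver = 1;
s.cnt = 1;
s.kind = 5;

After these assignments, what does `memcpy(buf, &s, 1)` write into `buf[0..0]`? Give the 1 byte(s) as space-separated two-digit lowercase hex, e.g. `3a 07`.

[7+:1] rsvd=0 & 0x1 = 0x0; word=0x00
[5+:2] prio=-1 & 0x3 = 0x3; word=0x60
[4+:1] ver=1 & 0x1 = 0x1; word=0x70
[3+:1] cnt=1 & 0x1 = 0x1; word=0x78
[0+:3] kind=5 & 0x7 = 0x5; word=0x7d
word = 0x7d → big-endian bytes:
  [0]=0x7d

7d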